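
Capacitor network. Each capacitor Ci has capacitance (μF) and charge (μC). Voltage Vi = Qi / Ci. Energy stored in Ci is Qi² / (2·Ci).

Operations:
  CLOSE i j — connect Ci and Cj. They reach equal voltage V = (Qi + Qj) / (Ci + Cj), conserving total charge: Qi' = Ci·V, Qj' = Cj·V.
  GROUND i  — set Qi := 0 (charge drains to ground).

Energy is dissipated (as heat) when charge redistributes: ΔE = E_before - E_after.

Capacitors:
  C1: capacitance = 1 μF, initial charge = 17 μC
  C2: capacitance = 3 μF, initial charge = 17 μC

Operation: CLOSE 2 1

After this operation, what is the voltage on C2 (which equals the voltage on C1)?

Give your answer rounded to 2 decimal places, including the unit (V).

Answer: 8.50 V

Derivation:
Initial: C1(1μF, Q=17μC, V=17.00V), C2(3μF, Q=17μC, V=5.67V)
Op 1: CLOSE 2-1: Q_total=34.00, C_total=4.00, V=8.50; Q2=25.50, Q1=8.50; dissipated=48.167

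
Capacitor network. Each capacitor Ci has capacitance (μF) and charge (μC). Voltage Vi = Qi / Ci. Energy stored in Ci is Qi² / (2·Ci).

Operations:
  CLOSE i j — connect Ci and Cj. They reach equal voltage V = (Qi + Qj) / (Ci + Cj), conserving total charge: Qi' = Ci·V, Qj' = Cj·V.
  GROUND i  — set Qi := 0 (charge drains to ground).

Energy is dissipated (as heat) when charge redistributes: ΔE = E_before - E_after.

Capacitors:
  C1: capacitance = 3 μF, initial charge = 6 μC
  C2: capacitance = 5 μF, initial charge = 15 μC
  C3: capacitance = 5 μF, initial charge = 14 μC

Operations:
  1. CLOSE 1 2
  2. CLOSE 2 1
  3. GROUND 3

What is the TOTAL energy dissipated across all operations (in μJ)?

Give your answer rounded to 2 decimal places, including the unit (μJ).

Initial: C1(3μF, Q=6μC, V=2.00V), C2(5μF, Q=15μC, V=3.00V), C3(5μF, Q=14μC, V=2.80V)
Op 1: CLOSE 1-2: Q_total=21.00, C_total=8.00, V=2.62; Q1=7.88, Q2=13.12; dissipated=0.938
Op 2: CLOSE 2-1: Q_total=21.00, C_total=8.00, V=2.62; Q2=13.12, Q1=7.88; dissipated=0.000
Op 3: GROUND 3: Q3=0; energy lost=19.600
Total dissipated: 20.538 μJ

Answer: 20.54 μJ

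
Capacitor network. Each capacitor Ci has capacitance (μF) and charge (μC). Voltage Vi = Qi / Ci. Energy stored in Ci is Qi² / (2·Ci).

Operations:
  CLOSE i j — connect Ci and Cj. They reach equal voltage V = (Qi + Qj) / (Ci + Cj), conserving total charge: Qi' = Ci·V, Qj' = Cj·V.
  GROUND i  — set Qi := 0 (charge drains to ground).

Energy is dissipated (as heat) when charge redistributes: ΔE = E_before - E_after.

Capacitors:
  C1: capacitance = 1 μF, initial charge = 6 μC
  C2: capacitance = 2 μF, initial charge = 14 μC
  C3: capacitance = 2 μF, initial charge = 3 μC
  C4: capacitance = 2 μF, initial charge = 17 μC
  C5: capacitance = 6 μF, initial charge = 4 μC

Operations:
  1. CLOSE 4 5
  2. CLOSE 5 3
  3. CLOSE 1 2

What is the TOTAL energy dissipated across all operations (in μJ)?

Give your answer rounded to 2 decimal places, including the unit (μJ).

Initial: C1(1μF, Q=6μC, V=6.00V), C2(2μF, Q=14μC, V=7.00V), C3(2μF, Q=3μC, V=1.50V), C4(2μF, Q=17μC, V=8.50V), C5(6μF, Q=4μC, V=0.67V)
Op 1: CLOSE 4-5: Q_total=21.00, C_total=8.00, V=2.62; Q4=5.25, Q5=15.75; dissipated=46.021
Op 2: CLOSE 5-3: Q_total=18.75, C_total=8.00, V=2.34; Q5=14.06, Q3=4.69; dissipated=0.949
Op 3: CLOSE 1-2: Q_total=20.00, C_total=3.00, V=6.67; Q1=6.67, Q2=13.33; dissipated=0.333
Total dissipated: 47.303 μJ

Answer: 47.30 μJ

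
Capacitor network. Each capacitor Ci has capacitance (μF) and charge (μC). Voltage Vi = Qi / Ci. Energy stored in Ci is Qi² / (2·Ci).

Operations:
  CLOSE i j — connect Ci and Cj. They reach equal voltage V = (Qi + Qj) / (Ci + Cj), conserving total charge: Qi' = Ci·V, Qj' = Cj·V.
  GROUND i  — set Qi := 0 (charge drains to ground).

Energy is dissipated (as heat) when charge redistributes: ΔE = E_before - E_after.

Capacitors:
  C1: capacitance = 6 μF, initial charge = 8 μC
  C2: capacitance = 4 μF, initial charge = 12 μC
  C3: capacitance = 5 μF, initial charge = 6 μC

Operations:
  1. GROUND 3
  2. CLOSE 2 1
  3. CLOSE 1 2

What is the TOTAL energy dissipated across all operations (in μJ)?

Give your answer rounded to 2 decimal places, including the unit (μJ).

Initial: C1(6μF, Q=8μC, V=1.33V), C2(4μF, Q=12μC, V=3.00V), C3(5μF, Q=6μC, V=1.20V)
Op 1: GROUND 3: Q3=0; energy lost=3.600
Op 2: CLOSE 2-1: Q_total=20.00, C_total=10.00, V=2.00; Q2=8.00, Q1=12.00; dissipated=3.333
Op 3: CLOSE 1-2: Q_total=20.00, C_total=10.00, V=2.00; Q1=12.00, Q2=8.00; dissipated=0.000
Total dissipated: 6.933 μJ

Answer: 6.93 μJ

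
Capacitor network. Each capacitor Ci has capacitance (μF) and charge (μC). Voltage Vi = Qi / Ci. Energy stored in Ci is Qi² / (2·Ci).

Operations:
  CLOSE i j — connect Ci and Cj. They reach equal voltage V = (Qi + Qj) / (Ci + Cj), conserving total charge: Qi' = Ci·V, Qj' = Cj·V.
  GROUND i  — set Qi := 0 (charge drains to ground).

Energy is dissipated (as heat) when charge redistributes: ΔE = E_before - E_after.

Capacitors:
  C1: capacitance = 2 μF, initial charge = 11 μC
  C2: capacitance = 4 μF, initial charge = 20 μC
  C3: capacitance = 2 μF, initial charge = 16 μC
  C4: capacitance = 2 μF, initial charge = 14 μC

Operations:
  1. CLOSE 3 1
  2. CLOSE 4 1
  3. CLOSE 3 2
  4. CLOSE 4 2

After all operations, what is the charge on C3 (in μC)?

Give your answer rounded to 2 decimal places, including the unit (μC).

Initial: C1(2μF, Q=11μC, V=5.50V), C2(4μF, Q=20μC, V=5.00V), C3(2μF, Q=16μC, V=8.00V), C4(2μF, Q=14μC, V=7.00V)
Op 1: CLOSE 3-1: Q_total=27.00, C_total=4.00, V=6.75; Q3=13.50, Q1=13.50; dissipated=3.125
Op 2: CLOSE 4-1: Q_total=27.50, C_total=4.00, V=6.88; Q4=13.75, Q1=13.75; dissipated=0.031
Op 3: CLOSE 3-2: Q_total=33.50, C_total=6.00, V=5.58; Q3=11.17, Q2=22.33; dissipated=2.042
Op 4: CLOSE 4-2: Q_total=36.08, C_total=6.00, V=6.01; Q4=12.03, Q2=24.06; dissipated=1.112
Final charges: Q1=13.75, Q2=24.06, Q3=11.17, Q4=12.03

Answer: 11.17 μC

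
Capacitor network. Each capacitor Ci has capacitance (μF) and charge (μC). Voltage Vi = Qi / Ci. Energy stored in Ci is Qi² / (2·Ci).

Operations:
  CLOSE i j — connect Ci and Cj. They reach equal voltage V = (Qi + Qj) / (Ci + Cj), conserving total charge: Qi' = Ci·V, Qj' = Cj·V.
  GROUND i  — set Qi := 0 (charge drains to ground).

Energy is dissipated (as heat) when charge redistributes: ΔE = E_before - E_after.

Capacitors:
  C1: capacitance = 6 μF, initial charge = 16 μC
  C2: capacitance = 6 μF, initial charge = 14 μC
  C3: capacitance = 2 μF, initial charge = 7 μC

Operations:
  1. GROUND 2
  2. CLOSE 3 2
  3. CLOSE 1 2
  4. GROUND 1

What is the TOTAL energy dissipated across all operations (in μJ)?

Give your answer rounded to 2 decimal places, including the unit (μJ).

Initial: C1(6μF, Q=16μC, V=2.67V), C2(6μF, Q=14μC, V=2.33V), C3(2μF, Q=7μC, V=3.50V)
Op 1: GROUND 2: Q2=0; energy lost=16.333
Op 2: CLOSE 3-2: Q_total=7.00, C_total=8.00, V=0.88; Q3=1.75, Q2=5.25; dissipated=9.188
Op 3: CLOSE 1-2: Q_total=21.25, C_total=12.00, V=1.77; Q1=10.62, Q2=10.62; dissipated=4.815
Op 4: GROUND 1: Q1=0; energy lost=9.408
Total dissipated: 39.743 μJ

Answer: 39.74 μJ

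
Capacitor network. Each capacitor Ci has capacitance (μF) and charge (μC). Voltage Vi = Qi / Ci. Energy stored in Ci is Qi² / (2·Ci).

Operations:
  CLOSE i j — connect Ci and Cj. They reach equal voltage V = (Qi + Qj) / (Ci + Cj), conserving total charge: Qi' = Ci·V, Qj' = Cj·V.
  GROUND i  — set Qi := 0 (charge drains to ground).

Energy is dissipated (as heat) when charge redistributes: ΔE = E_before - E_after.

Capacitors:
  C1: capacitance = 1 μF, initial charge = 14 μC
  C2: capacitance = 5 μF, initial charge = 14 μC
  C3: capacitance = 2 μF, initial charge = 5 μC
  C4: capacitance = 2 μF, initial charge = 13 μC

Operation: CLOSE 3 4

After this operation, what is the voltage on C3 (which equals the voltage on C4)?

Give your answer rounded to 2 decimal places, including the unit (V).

Answer: 4.50 V

Derivation:
Initial: C1(1μF, Q=14μC, V=14.00V), C2(5μF, Q=14μC, V=2.80V), C3(2μF, Q=5μC, V=2.50V), C4(2μF, Q=13μC, V=6.50V)
Op 1: CLOSE 3-4: Q_total=18.00, C_total=4.00, V=4.50; Q3=9.00, Q4=9.00; dissipated=8.000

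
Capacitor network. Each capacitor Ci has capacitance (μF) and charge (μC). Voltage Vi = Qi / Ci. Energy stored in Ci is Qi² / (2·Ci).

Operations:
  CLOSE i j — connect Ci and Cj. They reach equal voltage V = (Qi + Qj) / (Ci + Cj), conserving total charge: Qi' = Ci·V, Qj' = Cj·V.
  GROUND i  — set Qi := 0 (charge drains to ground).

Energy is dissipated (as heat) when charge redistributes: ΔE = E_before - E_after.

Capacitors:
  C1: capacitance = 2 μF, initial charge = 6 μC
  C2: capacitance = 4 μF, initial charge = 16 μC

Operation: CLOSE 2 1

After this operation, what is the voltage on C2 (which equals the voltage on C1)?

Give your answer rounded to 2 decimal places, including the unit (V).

Initial: C1(2μF, Q=6μC, V=3.00V), C2(4μF, Q=16μC, V=4.00V)
Op 1: CLOSE 2-1: Q_total=22.00, C_total=6.00, V=3.67; Q2=14.67, Q1=7.33; dissipated=0.667

Answer: 3.67 V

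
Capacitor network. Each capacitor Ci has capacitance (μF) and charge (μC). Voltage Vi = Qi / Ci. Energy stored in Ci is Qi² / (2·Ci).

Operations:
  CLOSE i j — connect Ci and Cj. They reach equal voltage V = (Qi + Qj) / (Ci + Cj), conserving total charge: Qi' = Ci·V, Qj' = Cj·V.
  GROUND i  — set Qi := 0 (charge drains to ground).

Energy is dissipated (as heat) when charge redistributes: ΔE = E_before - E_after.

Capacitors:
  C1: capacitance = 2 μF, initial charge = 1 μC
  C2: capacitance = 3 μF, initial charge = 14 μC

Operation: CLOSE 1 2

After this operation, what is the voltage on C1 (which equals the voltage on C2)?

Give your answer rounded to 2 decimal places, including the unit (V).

Initial: C1(2μF, Q=1μC, V=0.50V), C2(3μF, Q=14μC, V=4.67V)
Op 1: CLOSE 1-2: Q_total=15.00, C_total=5.00, V=3.00; Q1=6.00, Q2=9.00; dissipated=10.417

Answer: 3.00 V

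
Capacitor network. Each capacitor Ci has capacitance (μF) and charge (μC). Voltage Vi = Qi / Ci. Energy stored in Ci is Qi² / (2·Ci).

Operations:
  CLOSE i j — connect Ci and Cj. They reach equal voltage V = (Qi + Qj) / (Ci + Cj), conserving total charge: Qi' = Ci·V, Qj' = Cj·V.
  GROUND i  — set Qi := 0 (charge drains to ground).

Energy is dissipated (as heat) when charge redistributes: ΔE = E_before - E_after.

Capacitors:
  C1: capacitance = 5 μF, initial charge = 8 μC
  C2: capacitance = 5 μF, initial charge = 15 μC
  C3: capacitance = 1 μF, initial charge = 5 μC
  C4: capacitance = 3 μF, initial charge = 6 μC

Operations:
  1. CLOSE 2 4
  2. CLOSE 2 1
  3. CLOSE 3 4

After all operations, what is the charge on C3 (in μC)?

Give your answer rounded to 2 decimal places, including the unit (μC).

Initial: C1(5μF, Q=8μC, V=1.60V), C2(5μF, Q=15μC, V=3.00V), C3(1μF, Q=5μC, V=5.00V), C4(3μF, Q=6μC, V=2.00V)
Op 1: CLOSE 2-4: Q_total=21.00, C_total=8.00, V=2.62; Q2=13.12, Q4=7.88; dissipated=0.938
Op 2: CLOSE 2-1: Q_total=21.12, C_total=10.00, V=2.11; Q2=10.56, Q1=10.56; dissipated=1.313
Op 3: CLOSE 3-4: Q_total=12.88, C_total=4.00, V=3.22; Q3=3.22, Q4=9.66; dissipated=2.115
Final charges: Q1=10.56, Q2=10.56, Q3=3.22, Q4=9.66

Answer: 3.22 μC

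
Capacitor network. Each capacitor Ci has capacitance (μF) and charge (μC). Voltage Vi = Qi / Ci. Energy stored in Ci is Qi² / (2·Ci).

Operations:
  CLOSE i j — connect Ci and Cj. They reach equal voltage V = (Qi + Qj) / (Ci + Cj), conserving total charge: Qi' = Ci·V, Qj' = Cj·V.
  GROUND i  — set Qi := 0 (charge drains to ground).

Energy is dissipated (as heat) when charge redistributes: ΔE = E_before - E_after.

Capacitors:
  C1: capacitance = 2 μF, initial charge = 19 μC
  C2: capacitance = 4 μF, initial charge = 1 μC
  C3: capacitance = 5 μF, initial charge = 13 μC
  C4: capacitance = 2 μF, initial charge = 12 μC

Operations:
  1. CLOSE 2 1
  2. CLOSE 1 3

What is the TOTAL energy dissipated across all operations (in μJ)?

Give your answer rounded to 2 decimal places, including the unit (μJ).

Initial: C1(2μF, Q=19μC, V=9.50V), C2(4μF, Q=1μC, V=0.25V), C3(5μF, Q=13μC, V=2.60V), C4(2μF, Q=12μC, V=6.00V)
Op 1: CLOSE 2-1: Q_total=20.00, C_total=6.00, V=3.33; Q2=13.33, Q1=6.67; dissipated=57.042
Op 2: CLOSE 1-3: Q_total=19.67, C_total=7.00, V=2.81; Q1=5.62, Q3=14.05; dissipated=0.384
Total dissipated: 57.426 μJ

Answer: 57.43 μJ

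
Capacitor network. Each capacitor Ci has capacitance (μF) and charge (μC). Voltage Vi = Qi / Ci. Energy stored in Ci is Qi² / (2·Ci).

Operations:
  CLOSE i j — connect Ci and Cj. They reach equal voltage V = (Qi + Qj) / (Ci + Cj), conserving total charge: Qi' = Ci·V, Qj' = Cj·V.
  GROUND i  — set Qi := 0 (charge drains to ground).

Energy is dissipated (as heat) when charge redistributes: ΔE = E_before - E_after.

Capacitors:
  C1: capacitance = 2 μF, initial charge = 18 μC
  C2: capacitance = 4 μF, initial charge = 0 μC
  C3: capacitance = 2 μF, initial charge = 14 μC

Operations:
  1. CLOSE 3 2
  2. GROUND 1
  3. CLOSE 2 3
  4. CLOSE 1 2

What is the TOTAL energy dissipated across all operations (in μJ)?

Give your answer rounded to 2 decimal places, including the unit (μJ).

Answer: 117.30 μJ

Derivation:
Initial: C1(2μF, Q=18μC, V=9.00V), C2(4μF, Q=0μC, V=0.00V), C3(2μF, Q=14μC, V=7.00V)
Op 1: CLOSE 3-2: Q_total=14.00, C_total=6.00, V=2.33; Q3=4.67, Q2=9.33; dissipated=32.667
Op 2: GROUND 1: Q1=0; energy lost=81.000
Op 3: CLOSE 2-3: Q_total=14.00, C_total=6.00, V=2.33; Q2=9.33, Q3=4.67; dissipated=0.000
Op 4: CLOSE 1-2: Q_total=9.33, C_total=6.00, V=1.56; Q1=3.11, Q2=6.22; dissipated=3.630
Total dissipated: 117.296 μJ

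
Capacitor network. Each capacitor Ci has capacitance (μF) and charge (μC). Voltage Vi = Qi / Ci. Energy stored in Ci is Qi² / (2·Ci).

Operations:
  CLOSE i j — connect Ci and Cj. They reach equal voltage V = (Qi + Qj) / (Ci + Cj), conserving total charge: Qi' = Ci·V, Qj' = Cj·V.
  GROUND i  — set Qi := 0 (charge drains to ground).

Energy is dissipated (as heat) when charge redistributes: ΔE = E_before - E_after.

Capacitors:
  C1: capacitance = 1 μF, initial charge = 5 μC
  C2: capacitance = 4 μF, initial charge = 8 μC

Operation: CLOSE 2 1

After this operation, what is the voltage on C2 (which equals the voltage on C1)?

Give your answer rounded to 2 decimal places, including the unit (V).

Initial: C1(1μF, Q=5μC, V=5.00V), C2(4μF, Q=8μC, V=2.00V)
Op 1: CLOSE 2-1: Q_total=13.00, C_total=5.00, V=2.60; Q2=10.40, Q1=2.60; dissipated=3.600

Answer: 2.60 V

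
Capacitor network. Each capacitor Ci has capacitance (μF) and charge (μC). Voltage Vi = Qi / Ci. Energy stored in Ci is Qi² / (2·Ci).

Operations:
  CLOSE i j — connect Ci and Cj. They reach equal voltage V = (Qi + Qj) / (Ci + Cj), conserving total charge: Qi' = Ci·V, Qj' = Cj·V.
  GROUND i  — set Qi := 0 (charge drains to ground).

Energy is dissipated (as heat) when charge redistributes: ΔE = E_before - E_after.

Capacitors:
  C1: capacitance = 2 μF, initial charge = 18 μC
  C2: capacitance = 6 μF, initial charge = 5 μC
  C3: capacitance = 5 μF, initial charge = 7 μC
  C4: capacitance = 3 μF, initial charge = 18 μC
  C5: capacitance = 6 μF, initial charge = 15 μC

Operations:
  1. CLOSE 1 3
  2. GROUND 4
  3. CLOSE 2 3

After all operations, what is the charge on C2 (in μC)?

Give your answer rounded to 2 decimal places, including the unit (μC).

Initial: C1(2μF, Q=18μC, V=9.00V), C2(6μF, Q=5μC, V=0.83V), C3(5μF, Q=7μC, V=1.40V), C4(3μF, Q=18μC, V=6.00V), C5(6μF, Q=15μC, V=2.50V)
Op 1: CLOSE 1-3: Q_total=25.00, C_total=7.00, V=3.57; Q1=7.14, Q3=17.86; dissipated=41.257
Op 2: GROUND 4: Q4=0; energy lost=54.000
Op 3: CLOSE 2-3: Q_total=22.86, C_total=11.00, V=2.08; Q2=12.47, Q3=10.39; dissipated=10.223
Final charges: Q1=7.14, Q2=12.47, Q3=10.39, Q4=0.00, Q5=15.00

Answer: 12.47 μC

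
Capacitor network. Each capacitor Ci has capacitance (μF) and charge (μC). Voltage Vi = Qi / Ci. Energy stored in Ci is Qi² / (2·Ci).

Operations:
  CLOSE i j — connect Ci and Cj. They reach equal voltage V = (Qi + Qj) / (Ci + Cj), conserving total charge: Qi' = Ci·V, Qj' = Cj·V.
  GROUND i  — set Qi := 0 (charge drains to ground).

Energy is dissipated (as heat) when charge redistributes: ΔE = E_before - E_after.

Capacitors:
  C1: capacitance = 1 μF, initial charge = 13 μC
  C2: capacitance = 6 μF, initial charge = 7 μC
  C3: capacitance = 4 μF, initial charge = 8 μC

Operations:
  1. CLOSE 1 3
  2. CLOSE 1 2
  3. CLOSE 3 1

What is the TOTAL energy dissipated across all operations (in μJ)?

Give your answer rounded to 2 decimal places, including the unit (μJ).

Answer: 55.05 μJ

Derivation:
Initial: C1(1μF, Q=13μC, V=13.00V), C2(6μF, Q=7μC, V=1.17V), C3(4μF, Q=8μC, V=2.00V)
Op 1: CLOSE 1-3: Q_total=21.00, C_total=5.00, V=4.20; Q1=4.20, Q3=16.80; dissipated=48.400
Op 2: CLOSE 1-2: Q_total=11.20, C_total=7.00, V=1.60; Q1=1.60, Q2=9.60; dissipated=3.943
Op 3: CLOSE 3-1: Q_total=18.40, C_total=5.00, V=3.68; Q3=14.72, Q1=3.68; dissipated=2.704
Total dissipated: 55.047 μJ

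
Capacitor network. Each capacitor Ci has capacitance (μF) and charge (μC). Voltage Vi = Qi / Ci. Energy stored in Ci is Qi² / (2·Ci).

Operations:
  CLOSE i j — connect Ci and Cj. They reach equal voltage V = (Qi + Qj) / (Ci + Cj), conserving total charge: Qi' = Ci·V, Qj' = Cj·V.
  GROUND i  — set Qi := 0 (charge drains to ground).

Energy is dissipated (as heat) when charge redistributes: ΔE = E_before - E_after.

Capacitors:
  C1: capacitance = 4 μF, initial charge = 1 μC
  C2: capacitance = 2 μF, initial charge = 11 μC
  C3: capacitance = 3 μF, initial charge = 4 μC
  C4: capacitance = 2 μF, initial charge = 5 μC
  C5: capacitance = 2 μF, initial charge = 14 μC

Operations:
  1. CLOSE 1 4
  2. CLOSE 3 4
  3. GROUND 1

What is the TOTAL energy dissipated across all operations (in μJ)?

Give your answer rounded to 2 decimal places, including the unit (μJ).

Answer: 5.44 μJ

Derivation:
Initial: C1(4μF, Q=1μC, V=0.25V), C2(2μF, Q=11μC, V=5.50V), C3(3μF, Q=4μC, V=1.33V), C4(2μF, Q=5μC, V=2.50V), C5(2μF, Q=14μC, V=7.00V)
Op 1: CLOSE 1-4: Q_total=6.00, C_total=6.00, V=1.00; Q1=4.00, Q4=2.00; dissipated=3.375
Op 2: CLOSE 3-4: Q_total=6.00, C_total=5.00, V=1.20; Q3=3.60, Q4=2.40; dissipated=0.067
Op 3: GROUND 1: Q1=0; energy lost=2.000
Total dissipated: 5.442 μJ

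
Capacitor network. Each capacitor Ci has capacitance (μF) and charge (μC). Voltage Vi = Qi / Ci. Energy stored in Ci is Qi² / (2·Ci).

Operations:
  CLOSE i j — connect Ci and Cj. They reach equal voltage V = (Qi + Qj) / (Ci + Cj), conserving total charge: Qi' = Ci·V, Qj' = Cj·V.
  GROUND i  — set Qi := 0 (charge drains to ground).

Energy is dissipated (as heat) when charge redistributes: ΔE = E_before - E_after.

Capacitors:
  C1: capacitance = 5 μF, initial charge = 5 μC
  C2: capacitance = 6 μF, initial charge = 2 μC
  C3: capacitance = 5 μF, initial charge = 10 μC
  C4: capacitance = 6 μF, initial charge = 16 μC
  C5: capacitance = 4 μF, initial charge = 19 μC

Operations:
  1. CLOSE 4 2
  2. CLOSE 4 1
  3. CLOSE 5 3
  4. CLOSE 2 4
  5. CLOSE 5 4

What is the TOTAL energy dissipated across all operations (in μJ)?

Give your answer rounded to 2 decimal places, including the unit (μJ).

Answer: 21.03 μJ

Derivation:
Initial: C1(5μF, Q=5μC, V=1.00V), C2(6μF, Q=2μC, V=0.33V), C3(5μF, Q=10μC, V=2.00V), C4(6μF, Q=16μC, V=2.67V), C5(4μF, Q=19μC, V=4.75V)
Op 1: CLOSE 4-2: Q_total=18.00, C_total=12.00, V=1.50; Q4=9.00, Q2=9.00; dissipated=8.167
Op 2: CLOSE 4-1: Q_total=14.00, C_total=11.00, V=1.27; Q4=7.64, Q1=6.36; dissipated=0.341
Op 3: CLOSE 5-3: Q_total=29.00, C_total=9.00, V=3.22; Q5=12.89, Q3=16.11; dissipated=8.403
Op 4: CLOSE 2-4: Q_total=16.64, C_total=12.00, V=1.39; Q2=8.32, Q4=8.32; dissipated=0.077
Op 5: CLOSE 5-4: Q_total=21.21, C_total=10.00, V=2.12; Q5=8.48, Q4=12.72; dissipated=4.044
Total dissipated: 21.032 μJ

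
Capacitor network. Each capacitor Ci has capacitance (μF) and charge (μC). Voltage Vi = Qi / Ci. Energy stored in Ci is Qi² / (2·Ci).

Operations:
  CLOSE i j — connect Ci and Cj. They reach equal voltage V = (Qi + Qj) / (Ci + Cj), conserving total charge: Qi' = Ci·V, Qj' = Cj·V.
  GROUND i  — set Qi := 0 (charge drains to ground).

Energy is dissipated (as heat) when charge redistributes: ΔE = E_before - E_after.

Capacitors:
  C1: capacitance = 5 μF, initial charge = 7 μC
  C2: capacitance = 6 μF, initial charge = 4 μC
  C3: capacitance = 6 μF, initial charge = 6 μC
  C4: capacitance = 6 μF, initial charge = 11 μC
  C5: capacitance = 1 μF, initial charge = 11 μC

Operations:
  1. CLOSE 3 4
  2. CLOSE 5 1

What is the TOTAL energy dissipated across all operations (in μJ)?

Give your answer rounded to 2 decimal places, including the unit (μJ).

Answer: 39.44 μJ

Derivation:
Initial: C1(5μF, Q=7μC, V=1.40V), C2(6μF, Q=4μC, V=0.67V), C3(6μF, Q=6μC, V=1.00V), C4(6μF, Q=11μC, V=1.83V), C5(1μF, Q=11μC, V=11.00V)
Op 1: CLOSE 3-4: Q_total=17.00, C_total=12.00, V=1.42; Q3=8.50, Q4=8.50; dissipated=1.042
Op 2: CLOSE 5-1: Q_total=18.00, C_total=6.00, V=3.00; Q5=3.00, Q1=15.00; dissipated=38.400
Total dissipated: 39.442 μJ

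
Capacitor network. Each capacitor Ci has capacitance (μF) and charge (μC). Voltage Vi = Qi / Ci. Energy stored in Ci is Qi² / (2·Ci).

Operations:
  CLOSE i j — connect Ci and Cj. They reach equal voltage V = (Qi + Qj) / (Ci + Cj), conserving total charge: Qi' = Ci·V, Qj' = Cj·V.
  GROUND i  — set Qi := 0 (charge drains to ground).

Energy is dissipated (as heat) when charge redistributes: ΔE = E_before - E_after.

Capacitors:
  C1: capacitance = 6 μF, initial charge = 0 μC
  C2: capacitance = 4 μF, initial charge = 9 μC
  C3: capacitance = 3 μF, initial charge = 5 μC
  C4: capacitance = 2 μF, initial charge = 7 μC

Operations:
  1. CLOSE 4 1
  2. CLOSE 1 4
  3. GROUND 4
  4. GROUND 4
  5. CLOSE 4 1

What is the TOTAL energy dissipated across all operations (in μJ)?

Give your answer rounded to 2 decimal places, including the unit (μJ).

Answer: 10.53 μJ

Derivation:
Initial: C1(6μF, Q=0μC, V=0.00V), C2(4μF, Q=9μC, V=2.25V), C3(3μF, Q=5μC, V=1.67V), C4(2μF, Q=7μC, V=3.50V)
Op 1: CLOSE 4-1: Q_total=7.00, C_total=8.00, V=0.88; Q4=1.75, Q1=5.25; dissipated=9.188
Op 2: CLOSE 1-4: Q_total=7.00, C_total=8.00, V=0.88; Q1=5.25, Q4=1.75; dissipated=0.000
Op 3: GROUND 4: Q4=0; energy lost=0.766
Op 4: GROUND 4: Q4=0; energy lost=0.000
Op 5: CLOSE 4-1: Q_total=5.25, C_total=8.00, V=0.66; Q4=1.31, Q1=3.94; dissipated=0.574
Total dissipated: 10.527 μJ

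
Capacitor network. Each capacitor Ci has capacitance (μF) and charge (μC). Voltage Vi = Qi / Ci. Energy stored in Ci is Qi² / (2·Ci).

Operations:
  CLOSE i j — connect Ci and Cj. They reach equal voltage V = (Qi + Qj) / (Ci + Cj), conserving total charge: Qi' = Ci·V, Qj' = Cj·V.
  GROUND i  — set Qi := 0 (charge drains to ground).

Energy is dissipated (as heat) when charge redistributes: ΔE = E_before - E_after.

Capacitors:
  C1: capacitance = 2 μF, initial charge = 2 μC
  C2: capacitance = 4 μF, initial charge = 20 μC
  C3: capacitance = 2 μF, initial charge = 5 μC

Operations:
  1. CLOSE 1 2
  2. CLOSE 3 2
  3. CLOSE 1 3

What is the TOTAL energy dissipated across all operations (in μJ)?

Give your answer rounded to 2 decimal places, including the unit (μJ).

Answer: 11.65 μJ

Derivation:
Initial: C1(2μF, Q=2μC, V=1.00V), C2(4μF, Q=20μC, V=5.00V), C3(2μF, Q=5μC, V=2.50V)
Op 1: CLOSE 1-2: Q_total=22.00, C_total=6.00, V=3.67; Q1=7.33, Q2=14.67; dissipated=10.667
Op 2: CLOSE 3-2: Q_total=19.67, C_total=6.00, V=3.28; Q3=6.56, Q2=13.11; dissipated=0.907
Op 3: CLOSE 1-3: Q_total=13.89, C_total=4.00, V=3.47; Q1=6.94, Q3=6.94; dissipated=0.076
Total dissipated: 11.650 μJ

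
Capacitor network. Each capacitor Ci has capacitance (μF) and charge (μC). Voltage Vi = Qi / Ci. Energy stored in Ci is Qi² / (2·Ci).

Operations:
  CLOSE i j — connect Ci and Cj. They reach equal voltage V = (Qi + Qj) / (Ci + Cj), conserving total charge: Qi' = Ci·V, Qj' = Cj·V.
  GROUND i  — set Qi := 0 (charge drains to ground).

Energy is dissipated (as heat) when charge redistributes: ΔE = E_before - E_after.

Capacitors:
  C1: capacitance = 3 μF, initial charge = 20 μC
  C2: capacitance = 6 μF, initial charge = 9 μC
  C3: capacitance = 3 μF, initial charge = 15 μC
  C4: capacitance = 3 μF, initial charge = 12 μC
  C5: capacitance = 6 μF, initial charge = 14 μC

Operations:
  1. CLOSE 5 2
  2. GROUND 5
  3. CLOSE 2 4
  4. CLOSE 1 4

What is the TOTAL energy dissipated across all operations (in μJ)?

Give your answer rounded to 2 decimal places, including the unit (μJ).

Answer: 28.74 μJ

Derivation:
Initial: C1(3μF, Q=20μC, V=6.67V), C2(6μF, Q=9μC, V=1.50V), C3(3μF, Q=15μC, V=5.00V), C4(3μF, Q=12μC, V=4.00V), C5(6μF, Q=14μC, V=2.33V)
Op 1: CLOSE 5-2: Q_total=23.00, C_total=12.00, V=1.92; Q5=11.50, Q2=11.50; dissipated=1.042
Op 2: GROUND 5: Q5=0; energy lost=11.021
Op 3: CLOSE 2-4: Q_total=23.50, C_total=9.00, V=2.61; Q2=15.67, Q4=7.83; dissipated=4.340
Op 4: CLOSE 1-4: Q_total=27.83, C_total=6.00, V=4.64; Q1=13.92, Q4=13.92; dissipated=12.336
Total dissipated: 28.738 μJ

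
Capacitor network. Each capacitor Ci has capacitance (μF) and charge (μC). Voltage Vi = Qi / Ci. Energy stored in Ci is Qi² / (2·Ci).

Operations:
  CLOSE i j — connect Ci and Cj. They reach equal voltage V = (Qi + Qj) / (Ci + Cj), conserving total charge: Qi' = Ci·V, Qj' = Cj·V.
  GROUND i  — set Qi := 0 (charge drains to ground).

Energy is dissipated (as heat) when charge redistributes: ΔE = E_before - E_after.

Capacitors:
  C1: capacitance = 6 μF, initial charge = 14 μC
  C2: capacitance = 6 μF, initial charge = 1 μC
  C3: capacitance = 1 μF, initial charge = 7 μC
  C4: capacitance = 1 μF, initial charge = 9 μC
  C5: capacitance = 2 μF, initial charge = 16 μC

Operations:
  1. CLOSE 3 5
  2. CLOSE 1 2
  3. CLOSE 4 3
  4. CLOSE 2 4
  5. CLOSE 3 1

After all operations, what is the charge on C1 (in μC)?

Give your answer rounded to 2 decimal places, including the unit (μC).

Initial: C1(6μF, Q=14μC, V=2.33V), C2(6μF, Q=1μC, V=0.17V), C3(1μF, Q=7μC, V=7.00V), C4(1μF, Q=9μC, V=9.00V), C5(2μF, Q=16μC, V=8.00V)
Op 1: CLOSE 3-5: Q_total=23.00, C_total=3.00, V=7.67; Q3=7.67, Q5=15.33; dissipated=0.333
Op 2: CLOSE 1-2: Q_total=15.00, C_total=12.00, V=1.25; Q1=7.50, Q2=7.50; dissipated=7.042
Op 3: CLOSE 4-3: Q_total=16.67, C_total=2.00, V=8.33; Q4=8.33, Q3=8.33; dissipated=0.444
Op 4: CLOSE 2-4: Q_total=15.83, C_total=7.00, V=2.26; Q2=13.57, Q4=2.26; dissipated=21.503
Op 5: CLOSE 3-1: Q_total=15.83, C_total=7.00, V=2.26; Q3=2.26, Q1=13.57; dissipated=21.503
Final charges: Q1=13.57, Q2=13.57, Q3=2.26, Q4=2.26, Q5=15.33

Answer: 13.57 μC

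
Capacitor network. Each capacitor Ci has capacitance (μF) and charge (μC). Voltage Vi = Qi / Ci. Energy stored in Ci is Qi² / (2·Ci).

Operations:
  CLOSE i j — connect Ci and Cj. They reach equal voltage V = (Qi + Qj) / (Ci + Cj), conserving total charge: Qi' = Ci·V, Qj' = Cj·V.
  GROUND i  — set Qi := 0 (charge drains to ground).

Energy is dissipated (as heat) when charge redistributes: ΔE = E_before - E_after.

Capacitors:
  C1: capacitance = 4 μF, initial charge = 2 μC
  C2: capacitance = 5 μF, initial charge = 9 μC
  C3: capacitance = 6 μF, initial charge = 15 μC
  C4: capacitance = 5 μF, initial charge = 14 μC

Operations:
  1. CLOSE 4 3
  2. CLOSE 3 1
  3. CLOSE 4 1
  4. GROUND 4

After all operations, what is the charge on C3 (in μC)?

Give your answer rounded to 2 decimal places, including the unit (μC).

Initial: C1(4μF, Q=2μC, V=0.50V), C2(5μF, Q=9μC, V=1.80V), C3(6μF, Q=15μC, V=2.50V), C4(5μF, Q=14μC, V=2.80V)
Op 1: CLOSE 4-3: Q_total=29.00, C_total=11.00, V=2.64; Q4=13.18, Q3=15.82; dissipated=0.123
Op 2: CLOSE 3-1: Q_total=17.82, C_total=10.00, V=1.78; Q3=10.69, Q1=7.13; dissipated=5.477
Op 3: CLOSE 4-1: Q_total=20.31, C_total=9.00, V=2.26; Q4=11.28, Q1=9.03; dissipated=0.811
Op 4: GROUND 4: Q4=0; energy lost=12.730
Final charges: Q1=9.03, Q2=9.00, Q3=10.69, Q4=0.00

Answer: 10.69 μC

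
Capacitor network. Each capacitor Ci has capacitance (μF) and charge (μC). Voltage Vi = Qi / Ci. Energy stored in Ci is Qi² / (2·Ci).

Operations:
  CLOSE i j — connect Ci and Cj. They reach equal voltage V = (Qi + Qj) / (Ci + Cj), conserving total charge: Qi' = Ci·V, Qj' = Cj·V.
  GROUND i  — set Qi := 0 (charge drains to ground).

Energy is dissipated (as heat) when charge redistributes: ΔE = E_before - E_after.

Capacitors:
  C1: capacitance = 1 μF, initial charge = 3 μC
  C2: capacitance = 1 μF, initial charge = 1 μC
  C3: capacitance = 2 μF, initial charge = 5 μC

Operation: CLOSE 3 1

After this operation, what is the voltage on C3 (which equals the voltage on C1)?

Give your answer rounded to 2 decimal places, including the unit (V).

Initial: C1(1μF, Q=3μC, V=3.00V), C2(1μF, Q=1μC, V=1.00V), C3(2μF, Q=5μC, V=2.50V)
Op 1: CLOSE 3-1: Q_total=8.00, C_total=3.00, V=2.67; Q3=5.33, Q1=2.67; dissipated=0.083

Answer: 2.67 V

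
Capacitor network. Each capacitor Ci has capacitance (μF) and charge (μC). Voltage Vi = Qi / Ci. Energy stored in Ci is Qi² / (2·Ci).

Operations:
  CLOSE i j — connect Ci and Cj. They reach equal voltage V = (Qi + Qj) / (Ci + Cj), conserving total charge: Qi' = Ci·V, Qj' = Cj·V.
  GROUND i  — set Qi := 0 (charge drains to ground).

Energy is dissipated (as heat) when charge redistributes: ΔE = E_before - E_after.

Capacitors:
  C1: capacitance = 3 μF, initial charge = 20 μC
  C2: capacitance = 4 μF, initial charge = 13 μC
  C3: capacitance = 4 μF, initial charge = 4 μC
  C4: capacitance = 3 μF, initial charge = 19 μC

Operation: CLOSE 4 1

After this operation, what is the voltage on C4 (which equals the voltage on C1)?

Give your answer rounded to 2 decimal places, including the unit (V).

Initial: C1(3μF, Q=20μC, V=6.67V), C2(4μF, Q=13μC, V=3.25V), C3(4μF, Q=4μC, V=1.00V), C4(3μF, Q=19μC, V=6.33V)
Op 1: CLOSE 4-1: Q_total=39.00, C_total=6.00, V=6.50; Q4=19.50, Q1=19.50; dissipated=0.083

Answer: 6.50 V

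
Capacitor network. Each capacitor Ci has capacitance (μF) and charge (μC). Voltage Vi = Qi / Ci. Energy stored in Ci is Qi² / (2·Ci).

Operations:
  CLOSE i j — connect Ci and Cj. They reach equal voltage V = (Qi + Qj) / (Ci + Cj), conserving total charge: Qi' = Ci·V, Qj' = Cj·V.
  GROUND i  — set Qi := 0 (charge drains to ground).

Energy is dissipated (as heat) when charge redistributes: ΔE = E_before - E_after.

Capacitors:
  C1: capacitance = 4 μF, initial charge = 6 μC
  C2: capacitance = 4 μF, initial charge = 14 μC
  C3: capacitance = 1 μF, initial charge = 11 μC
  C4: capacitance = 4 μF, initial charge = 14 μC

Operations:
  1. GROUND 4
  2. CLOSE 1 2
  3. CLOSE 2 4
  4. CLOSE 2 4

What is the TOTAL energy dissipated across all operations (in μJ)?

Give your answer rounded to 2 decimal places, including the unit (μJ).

Initial: C1(4μF, Q=6μC, V=1.50V), C2(4μF, Q=14μC, V=3.50V), C3(1μF, Q=11μC, V=11.00V), C4(4μF, Q=14μC, V=3.50V)
Op 1: GROUND 4: Q4=0; energy lost=24.500
Op 2: CLOSE 1-2: Q_total=20.00, C_total=8.00, V=2.50; Q1=10.00, Q2=10.00; dissipated=4.000
Op 3: CLOSE 2-4: Q_total=10.00, C_total=8.00, V=1.25; Q2=5.00, Q4=5.00; dissipated=6.250
Op 4: CLOSE 2-4: Q_total=10.00, C_total=8.00, V=1.25; Q2=5.00, Q4=5.00; dissipated=0.000
Total dissipated: 34.750 μJ

Answer: 34.75 μJ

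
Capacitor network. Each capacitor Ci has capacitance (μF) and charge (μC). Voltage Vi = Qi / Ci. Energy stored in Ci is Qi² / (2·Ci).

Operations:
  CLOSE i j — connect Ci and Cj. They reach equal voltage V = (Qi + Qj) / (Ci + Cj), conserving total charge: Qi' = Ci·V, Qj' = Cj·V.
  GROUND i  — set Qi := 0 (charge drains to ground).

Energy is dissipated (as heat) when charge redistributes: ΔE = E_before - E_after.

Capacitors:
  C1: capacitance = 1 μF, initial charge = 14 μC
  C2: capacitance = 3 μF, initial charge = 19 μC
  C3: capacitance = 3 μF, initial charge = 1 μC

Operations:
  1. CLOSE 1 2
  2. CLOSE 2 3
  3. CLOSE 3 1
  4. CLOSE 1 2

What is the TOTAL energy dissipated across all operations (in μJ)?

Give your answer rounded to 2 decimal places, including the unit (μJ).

Answer: 75.29 μJ

Derivation:
Initial: C1(1μF, Q=14μC, V=14.00V), C2(3μF, Q=19μC, V=6.33V), C3(3μF, Q=1μC, V=0.33V)
Op 1: CLOSE 1-2: Q_total=33.00, C_total=4.00, V=8.25; Q1=8.25, Q2=24.75; dissipated=22.042
Op 2: CLOSE 2-3: Q_total=25.75, C_total=6.00, V=4.29; Q2=12.88, Q3=12.88; dissipated=47.005
Op 3: CLOSE 3-1: Q_total=21.12, C_total=4.00, V=5.28; Q3=15.84, Q1=5.28; dissipated=5.876
Op 4: CLOSE 1-2: Q_total=18.16, C_total=4.00, V=4.54; Q1=4.54, Q2=13.62; dissipated=0.367
Total dissipated: 75.290 μJ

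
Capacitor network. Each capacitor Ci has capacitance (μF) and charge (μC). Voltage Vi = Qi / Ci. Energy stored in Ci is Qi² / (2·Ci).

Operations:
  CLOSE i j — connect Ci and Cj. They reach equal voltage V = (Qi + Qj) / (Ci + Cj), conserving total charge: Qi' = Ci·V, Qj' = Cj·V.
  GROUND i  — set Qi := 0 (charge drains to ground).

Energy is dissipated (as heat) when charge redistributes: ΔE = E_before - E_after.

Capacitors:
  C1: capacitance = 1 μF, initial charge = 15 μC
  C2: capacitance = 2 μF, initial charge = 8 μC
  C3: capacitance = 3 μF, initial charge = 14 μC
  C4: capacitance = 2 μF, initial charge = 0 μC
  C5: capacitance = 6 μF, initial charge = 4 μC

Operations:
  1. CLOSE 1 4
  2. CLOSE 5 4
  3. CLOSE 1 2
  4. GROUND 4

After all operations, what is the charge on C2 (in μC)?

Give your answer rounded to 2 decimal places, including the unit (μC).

Answer: 8.67 μC

Derivation:
Initial: C1(1μF, Q=15μC, V=15.00V), C2(2μF, Q=8μC, V=4.00V), C3(3μF, Q=14μC, V=4.67V), C4(2μF, Q=0μC, V=0.00V), C5(6μF, Q=4μC, V=0.67V)
Op 1: CLOSE 1-4: Q_total=15.00, C_total=3.00, V=5.00; Q1=5.00, Q4=10.00; dissipated=75.000
Op 2: CLOSE 5-4: Q_total=14.00, C_total=8.00, V=1.75; Q5=10.50, Q4=3.50; dissipated=14.083
Op 3: CLOSE 1-2: Q_total=13.00, C_total=3.00, V=4.33; Q1=4.33, Q2=8.67; dissipated=0.333
Op 4: GROUND 4: Q4=0; energy lost=3.062
Final charges: Q1=4.33, Q2=8.67, Q3=14.00, Q4=0.00, Q5=10.50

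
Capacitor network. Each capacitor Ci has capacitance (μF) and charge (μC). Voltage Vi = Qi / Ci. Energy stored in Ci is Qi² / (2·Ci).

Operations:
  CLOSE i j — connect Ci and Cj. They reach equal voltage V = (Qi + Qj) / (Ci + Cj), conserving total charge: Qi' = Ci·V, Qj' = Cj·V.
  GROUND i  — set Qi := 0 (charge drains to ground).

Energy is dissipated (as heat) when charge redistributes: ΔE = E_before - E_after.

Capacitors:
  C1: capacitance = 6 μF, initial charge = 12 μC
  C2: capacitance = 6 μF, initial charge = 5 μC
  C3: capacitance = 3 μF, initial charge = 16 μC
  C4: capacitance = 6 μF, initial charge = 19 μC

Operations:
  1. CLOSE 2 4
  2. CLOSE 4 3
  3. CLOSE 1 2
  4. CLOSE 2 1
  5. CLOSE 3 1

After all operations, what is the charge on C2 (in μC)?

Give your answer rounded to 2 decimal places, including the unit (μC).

Initial: C1(6μF, Q=12μC, V=2.00V), C2(6μF, Q=5μC, V=0.83V), C3(3μF, Q=16μC, V=5.33V), C4(6μF, Q=19μC, V=3.17V)
Op 1: CLOSE 2-4: Q_total=24.00, C_total=12.00, V=2.00; Q2=12.00, Q4=12.00; dissipated=8.167
Op 2: CLOSE 4-3: Q_total=28.00, C_total=9.00, V=3.11; Q4=18.67, Q3=9.33; dissipated=11.111
Op 3: CLOSE 1-2: Q_total=24.00, C_total=12.00, V=2.00; Q1=12.00, Q2=12.00; dissipated=0.000
Op 4: CLOSE 2-1: Q_total=24.00, C_total=12.00, V=2.00; Q2=12.00, Q1=12.00; dissipated=0.000
Op 5: CLOSE 3-1: Q_total=21.33, C_total=9.00, V=2.37; Q3=7.11, Q1=14.22; dissipated=1.235
Final charges: Q1=14.22, Q2=12.00, Q3=7.11, Q4=18.67

Answer: 12.00 μC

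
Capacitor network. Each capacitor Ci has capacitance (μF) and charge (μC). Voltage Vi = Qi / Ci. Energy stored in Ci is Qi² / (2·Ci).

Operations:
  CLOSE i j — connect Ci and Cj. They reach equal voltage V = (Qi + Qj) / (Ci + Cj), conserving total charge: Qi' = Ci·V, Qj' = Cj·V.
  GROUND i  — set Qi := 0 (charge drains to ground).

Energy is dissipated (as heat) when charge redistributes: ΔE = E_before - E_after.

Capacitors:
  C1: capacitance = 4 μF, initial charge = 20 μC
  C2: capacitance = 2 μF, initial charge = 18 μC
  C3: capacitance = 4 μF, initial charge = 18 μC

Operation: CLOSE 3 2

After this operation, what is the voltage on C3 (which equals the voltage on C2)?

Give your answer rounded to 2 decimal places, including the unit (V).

Answer: 6.00 V

Derivation:
Initial: C1(4μF, Q=20μC, V=5.00V), C2(2μF, Q=18μC, V=9.00V), C3(4μF, Q=18μC, V=4.50V)
Op 1: CLOSE 3-2: Q_total=36.00, C_total=6.00, V=6.00; Q3=24.00, Q2=12.00; dissipated=13.500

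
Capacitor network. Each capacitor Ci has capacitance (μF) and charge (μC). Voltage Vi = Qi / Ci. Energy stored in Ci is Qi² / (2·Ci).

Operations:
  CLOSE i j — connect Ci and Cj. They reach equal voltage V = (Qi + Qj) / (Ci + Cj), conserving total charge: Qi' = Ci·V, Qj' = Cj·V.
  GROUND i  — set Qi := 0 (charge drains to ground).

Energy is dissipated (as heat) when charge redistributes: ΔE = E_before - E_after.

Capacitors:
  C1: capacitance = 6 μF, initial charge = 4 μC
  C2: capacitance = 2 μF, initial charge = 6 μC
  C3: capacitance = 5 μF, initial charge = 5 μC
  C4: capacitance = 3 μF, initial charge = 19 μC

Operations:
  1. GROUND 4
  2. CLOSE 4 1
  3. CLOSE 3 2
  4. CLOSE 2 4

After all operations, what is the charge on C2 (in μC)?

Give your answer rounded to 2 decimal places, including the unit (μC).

Answer: 1.79 μC

Derivation:
Initial: C1(6μF, Q=4μC, V=0.67V), C2(2μF, Q=6μC, V=3.00V), C3(5μF, Q=5μC, V=1.00V), C4(3μF, Q=19μC, V=6.33V)
Op 1: GROUND 4: Q4=0; energy lost=60.167
Op 2: CLOSE 4-1: Q_total=4.00, C_total=9.00, V=0.44; Q4=1.33, Q1=2.67; dissipated=0.444
Op 3: CLOSE 3-2: Q_total=11.00, C_total=7.00, V=1.57; Q3=7.86, Q2=3.14; dissipated=2.857
Op 4: CLOSE 2-4: Q_total=4.48, C_total=5.00, V=0.90; Q2=1.79, Q4=2.69; dissipated=0.762
Final charges: Q1=2.67, Q2=1.79, Q3=7.86, Q4=2.69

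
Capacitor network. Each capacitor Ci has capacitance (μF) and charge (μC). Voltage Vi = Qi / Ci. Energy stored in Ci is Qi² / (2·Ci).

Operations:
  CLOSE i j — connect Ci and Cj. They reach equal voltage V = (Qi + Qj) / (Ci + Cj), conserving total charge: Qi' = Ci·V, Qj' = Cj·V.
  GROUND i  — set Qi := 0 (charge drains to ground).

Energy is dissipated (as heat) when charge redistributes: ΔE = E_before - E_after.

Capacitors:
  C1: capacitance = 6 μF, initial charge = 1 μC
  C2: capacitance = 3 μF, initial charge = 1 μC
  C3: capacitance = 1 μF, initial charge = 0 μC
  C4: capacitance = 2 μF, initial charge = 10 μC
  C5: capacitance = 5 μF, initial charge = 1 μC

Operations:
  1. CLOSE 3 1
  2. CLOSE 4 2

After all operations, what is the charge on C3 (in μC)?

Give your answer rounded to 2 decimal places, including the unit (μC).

Answer: 0.14 μC

Derivation:
Initial: C1(6μF, Q=1μC, V=0.17V), C2(3μF, Q=1μC, V=0.33V), C3(1μF, Q=0μC, V=0.00V), C4(2μF, Q=10μC, V=5.00V), C5(5μF, Q=1μC, V=0.20V)
Op 1: CLOSE 3-1: Q_total=1.00, C_total=7.00, V=0.14; Q3=0.14, Q1=0.86; dissipated=0.012
Op 2: CLOSE 4-2: Q_total=11.00, C_total=5.00, V=2.20; Q4=4.40, Q2=6.60; dissipated=13.067
Final charges: Q1=0.86, Q2=6.60, Q3=0.14, Q4=4.40, Q5=1.00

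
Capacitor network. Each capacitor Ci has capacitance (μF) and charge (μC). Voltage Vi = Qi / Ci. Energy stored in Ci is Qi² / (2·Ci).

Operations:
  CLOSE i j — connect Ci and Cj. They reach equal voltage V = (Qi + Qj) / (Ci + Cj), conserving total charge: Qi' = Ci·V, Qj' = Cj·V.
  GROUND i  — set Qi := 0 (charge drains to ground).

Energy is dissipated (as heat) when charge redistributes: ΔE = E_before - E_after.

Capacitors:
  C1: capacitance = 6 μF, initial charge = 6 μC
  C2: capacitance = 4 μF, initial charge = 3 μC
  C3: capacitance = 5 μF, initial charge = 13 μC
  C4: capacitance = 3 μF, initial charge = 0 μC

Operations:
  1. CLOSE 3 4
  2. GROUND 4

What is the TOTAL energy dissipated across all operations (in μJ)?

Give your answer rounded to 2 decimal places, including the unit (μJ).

Initial: C1(6μF, Q=6μC, V=1.00V), C2(4μF, Q=3μC, V=0.75V), C3(5μF, Q=13μC, V=2.60V), C4(3μF, Q=0μC, V=0.00V)
Op 1: CLOSE 3-4: Q_total=13.00, C_total=8.00, V=1.62; Q3=8.12, Q4=4.88; dissipated=6.338
Op 2: GROUND 4: Q4=0; energy lost=3.961
Total dissipated: 10.298 μJ

Answer: 10.30 μJ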